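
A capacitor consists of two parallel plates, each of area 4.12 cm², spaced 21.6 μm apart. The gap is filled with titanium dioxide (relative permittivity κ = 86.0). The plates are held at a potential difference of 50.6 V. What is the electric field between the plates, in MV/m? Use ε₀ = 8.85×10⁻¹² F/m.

E = V/d = 50.6 / 2.16×10⁻⁵ = 2.34×10⁶ V/m.

E ≈ 2.34 MV/m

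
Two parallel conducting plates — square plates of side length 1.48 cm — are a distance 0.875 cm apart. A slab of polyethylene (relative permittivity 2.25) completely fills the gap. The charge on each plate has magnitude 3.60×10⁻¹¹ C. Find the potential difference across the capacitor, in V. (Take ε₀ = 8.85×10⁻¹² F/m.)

V ≈ 72.2 V

A = (1.48 cm)² = 2.19×10⁻⁴ m².
C = κε₀A/d = 2.25 × 8.85×10⁻¹² × 2.19×10⁻⁴ / 8.75×10⁻³ = 4.98×10⁻¹³ F.
V = Q/C = 3.60×10⁻¹¹ / 4.98×10⁻¹³ = 72.2 V.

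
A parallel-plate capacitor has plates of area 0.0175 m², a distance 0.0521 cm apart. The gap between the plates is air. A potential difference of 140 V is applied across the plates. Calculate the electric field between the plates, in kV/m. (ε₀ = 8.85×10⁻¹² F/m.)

E ≈ 269 kV/m

E = V/d = 140 / 5.21×10⁻⁴ = 2.69×10⁵ V/m.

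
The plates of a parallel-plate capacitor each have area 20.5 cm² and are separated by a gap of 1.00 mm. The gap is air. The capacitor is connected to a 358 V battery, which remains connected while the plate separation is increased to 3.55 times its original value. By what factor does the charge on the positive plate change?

Battery connected ⇒ V is held fixed.
C₂ = 0.282 C₁ and Q = CV, so Q₂/Q₁ = C₂/C₁ = 0.282.

Q₂/Q₁ ≈ 0.282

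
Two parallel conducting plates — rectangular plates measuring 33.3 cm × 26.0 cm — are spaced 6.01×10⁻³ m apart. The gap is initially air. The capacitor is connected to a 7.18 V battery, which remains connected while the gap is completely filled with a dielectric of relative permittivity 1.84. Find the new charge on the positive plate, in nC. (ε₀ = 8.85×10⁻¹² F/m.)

A = 33.3 × 26.0 cm² = 8.66×10⁻² m².
Initially C₁ = ε₀A/d = 8.85×10⁻¹² × 8.66×10⁻² / 6.01×10⁻³ = 1.27×10⁻¹⁰ F.
Q₁ = 9.15×10⁻¹⁰ C.
Battery connected ⇒ V is held fixed. C₂ = 1.84 C₁ and Q = CV, so Q₂/Q₁ = C₂/C₁ = 1.84.
Q₂ = 1.84 × 9.15×10⁻¹⁰ = 1.68×10⁻⁹ C.

Q ≈ 1.68 nC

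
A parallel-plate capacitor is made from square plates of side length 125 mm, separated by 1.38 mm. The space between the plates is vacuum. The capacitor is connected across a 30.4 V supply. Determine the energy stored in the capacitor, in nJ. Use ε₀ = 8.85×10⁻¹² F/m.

A = (125 mm)² = 1.56×10⁻² m².
C = ε₀A/d = 8.85×10⁻¹² × 1.56×10⁻² / 1.38×10⁻³ = 1.00×10⁻¹⁰ F.
U = ½CV² = ½ × 1.00×10⁻¹⁰ × (30.4)² = 4.63×10⁻⁸ J.

U ≈ 46.3 nJ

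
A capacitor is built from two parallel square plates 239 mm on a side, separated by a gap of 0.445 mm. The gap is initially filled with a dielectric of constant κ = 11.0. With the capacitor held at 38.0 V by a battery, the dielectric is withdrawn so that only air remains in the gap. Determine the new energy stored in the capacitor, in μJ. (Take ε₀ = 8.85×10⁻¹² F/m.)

A = (239 mm)² = 5.71×10⁻² m².
Initially C₁ = κε₀A/d = 11.0 × 8.85×10⁻¹² × 5.71×10⁻² / 4.45×10⁻⁴ = 1.25×10⁻⁸ F.
U₁ = 9.02×10⁻⁶ J.
Battery connected ⇒ V is held fixed. C₂ = 0.0909 C₁ and U = ½CV², so U₂/U₁ = C₂/C₁ = 0.0909.
U₂ = 0.0909 × 9.02×10⁻⁶ = 8.20×10⁻⁷ J.

0.820 μJ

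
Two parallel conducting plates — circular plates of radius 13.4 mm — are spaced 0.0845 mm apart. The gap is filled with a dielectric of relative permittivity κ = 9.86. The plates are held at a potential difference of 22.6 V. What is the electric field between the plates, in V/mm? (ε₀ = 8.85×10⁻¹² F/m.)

267 V/mm

E = V/d = 22.6 / 8.45×10⁻⁵ = 2.67×10⁵ V/m.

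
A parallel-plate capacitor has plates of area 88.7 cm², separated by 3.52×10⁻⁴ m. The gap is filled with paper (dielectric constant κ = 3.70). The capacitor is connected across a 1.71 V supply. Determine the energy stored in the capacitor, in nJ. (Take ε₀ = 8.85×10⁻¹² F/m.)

1.21 nJ

A = 88.7 cm² = 8.87×10⁻³ m².
C = κε₀A/d = 3.70 × 8.85×10⁻¹² × 8.87×10⁻³ / 3.52×10⁻⁴ = 8.25×10⁻¹⁰ F.
U = ½CV² = ½ × 8.25×10⁻¹⁰ × (1.71)² = 1.21×10⁻⁹ J.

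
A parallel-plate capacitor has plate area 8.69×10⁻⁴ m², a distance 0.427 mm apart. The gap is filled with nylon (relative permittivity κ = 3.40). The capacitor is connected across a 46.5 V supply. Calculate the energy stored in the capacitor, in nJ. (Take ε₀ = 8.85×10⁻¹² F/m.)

66.2 nJ

C = κε₀A/d = 3.40 × 8.85×10⁻¹² × 8.69×10⁻⁴ / 4.27×10⁻⁴ = 6.12×10⁻¹¹ F.
U = ½CV² = ½ × 6.12×10⁻¹¹ × (46.5)² = 6.62×10⁻⁸ J.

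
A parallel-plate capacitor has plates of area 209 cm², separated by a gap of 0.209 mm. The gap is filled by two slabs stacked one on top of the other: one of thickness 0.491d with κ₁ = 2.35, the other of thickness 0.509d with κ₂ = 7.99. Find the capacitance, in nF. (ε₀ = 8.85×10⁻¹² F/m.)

3.25 nF

A = 209 cm² = 2.09×10⁻² m².
Stacked slabs ⇒ two capacitors in series, each with the full plate area.
C₁ = κ₁ε₀A/d₁ = 2.35 × 8.85×10⁻¹² × 2.09×10⁻² / 1.03×10⁻⁴ = 4.24×10⁻⁹ F.
C₂ = κ₂ε₀A/d₂ = 7.99 × 8.85×10⁻¹² × 2.09×10⁻² / 1.06×10⁻⁴ = 1.39×10⁻⁸ F.
C = (1/C₁ + 1/C₂)⁻¹ = 3.25×10⁻⁹ F.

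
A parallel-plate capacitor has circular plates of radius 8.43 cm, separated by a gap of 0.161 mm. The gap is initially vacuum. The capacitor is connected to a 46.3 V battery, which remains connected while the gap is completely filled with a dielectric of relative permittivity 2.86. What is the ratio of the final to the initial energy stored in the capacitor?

U₂/U₁ ≈ 2.86

Battery connected ⇒ V is held fixed.
C₂ = 2.86 C₁ and U = ½CV², so U₂/U₁ = C₂/C₁ = 2.86.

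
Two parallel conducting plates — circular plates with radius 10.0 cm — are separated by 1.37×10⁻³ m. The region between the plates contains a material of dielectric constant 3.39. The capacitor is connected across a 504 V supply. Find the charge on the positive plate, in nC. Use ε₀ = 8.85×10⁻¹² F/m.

347 nC

A = π(10.0 cm)² = 3.14×10⁻² m².
C = κε₀A/d = 3.39 × 8.85×10⁻¹² × 3.14×10⁻² / 1.37×10⁻³ = 6.88×10⁻¹⁰ F.
Q = CV = 6.88×10⁻¹⁰ × 504 = 3.47×10⁻⁷ C.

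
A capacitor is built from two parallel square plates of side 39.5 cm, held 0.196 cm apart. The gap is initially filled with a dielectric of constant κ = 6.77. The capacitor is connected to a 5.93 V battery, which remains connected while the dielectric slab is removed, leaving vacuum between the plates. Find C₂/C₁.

C₂/C₁ ≈ 0.148

C = κε₀A/d scales with κ, so C₂/C₁ = 1/κ = 1/6.77 = 0.148.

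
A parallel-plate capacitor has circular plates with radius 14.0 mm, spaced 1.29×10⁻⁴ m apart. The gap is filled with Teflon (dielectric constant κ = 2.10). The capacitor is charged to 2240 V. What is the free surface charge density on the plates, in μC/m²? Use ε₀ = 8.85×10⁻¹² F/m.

A = π(14.0 mm)² = 6.16×10⁻⁴ m².
C = κε₀A/d = 2.10 × 8.85×10⁻¹² × 6.16×10⁻⁴ / 1.29×10⁻⁴ = 8.87×10⁻¹¹ F.
σ = Q/A = CV/A = 8.87×10⁻¹¹ × 2240 / 6.16×10⁻⁴ = 3.23×10⁻⁴ C/m².

σ ≈ 323 μC/m²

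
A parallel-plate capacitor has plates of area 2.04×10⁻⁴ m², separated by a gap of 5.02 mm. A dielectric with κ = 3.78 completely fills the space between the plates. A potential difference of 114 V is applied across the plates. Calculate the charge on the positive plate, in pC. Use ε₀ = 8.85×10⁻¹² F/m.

155 pC

C = κε₀A/d = 3.78 × 8.85×10⁻¹² × 2.04×10⁻⁴ / 5.02×10⁻³ = 1.36×10⁻¹² F.
Q = CV = 1.36×10⁻¹² × 114 = 1.55×10⁻¹⁰ C.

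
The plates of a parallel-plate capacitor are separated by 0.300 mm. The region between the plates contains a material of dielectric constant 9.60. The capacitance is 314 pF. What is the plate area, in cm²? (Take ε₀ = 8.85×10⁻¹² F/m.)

A = Cd/(κε₀) = 3.14×10⁻¹⁰ × 3.00×10⁻⁴ / (9.60 × 8.85×10⁻¹²) = 1.11×10⁻³ m².

11.1 cm²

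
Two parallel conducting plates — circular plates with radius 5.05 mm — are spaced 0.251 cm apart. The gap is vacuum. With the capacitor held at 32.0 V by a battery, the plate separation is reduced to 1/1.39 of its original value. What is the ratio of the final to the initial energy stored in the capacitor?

1.39

Battery connected ⇒ V is held fixed.
C₂ = 1.39 C₁ and U = ½CV², so U₂/U₁ = C₂/C₁ = 1.39.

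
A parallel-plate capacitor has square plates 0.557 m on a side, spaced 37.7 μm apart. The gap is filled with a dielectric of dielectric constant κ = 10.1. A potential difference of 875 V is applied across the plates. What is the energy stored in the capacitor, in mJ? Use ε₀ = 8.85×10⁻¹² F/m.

U ≈ 282 mJ

A = (0.557 m)² = 0.310 m².
C = κε₀A/d = 10.1 × 8.85×10⁻¹² × 0.310 / 3.77×10⁻⁵ = 7.36×10⁻⁷ F.
U = ½CV² = ½ × 7.36×10⁻⁷ × (875)² = 0.282 J.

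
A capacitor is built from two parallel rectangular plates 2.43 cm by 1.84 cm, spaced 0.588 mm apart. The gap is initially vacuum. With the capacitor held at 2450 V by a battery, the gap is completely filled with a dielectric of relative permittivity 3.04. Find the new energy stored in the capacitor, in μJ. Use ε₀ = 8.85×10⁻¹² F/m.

A = 2.43 × 1.84 cm² = 4.47×10⁻⁴ m².
Initially C₁ = ε₀A/d = 8.85×10⁻¹² × 4.47×10⁻⁴ / 5.88×10⁻⁴ = 6.73×10⁻¹² F.
U₁ = 2.02×10⁻⁵ J.
Battery connected ⇒ V is held fixed. C₂ = 3.04 C₁ and U = ½CV², so U₂/U₁ = C₂/C₁ = 3.04.
U₂ = 3.04 × 2.02×10⁻⁵ = 6.14×10⁻⁵ J.

61.4 μJ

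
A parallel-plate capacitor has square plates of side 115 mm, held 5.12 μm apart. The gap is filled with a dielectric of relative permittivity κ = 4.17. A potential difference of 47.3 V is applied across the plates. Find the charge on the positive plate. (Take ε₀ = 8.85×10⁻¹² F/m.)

Q ≈ 4.51 μC

A = (115 mm)² = 1.32×10⁻² m².
C = κε₀A/d = 4.17 × 8.85×10⁻¹² × 1.32×10⁻² / 5.12×10⁻⁶ = 9.53×10⁻⁸ F.
Q = CV = 9.53×10⁻⁸ × 47.3 = 4.51×10⁻⁶ C.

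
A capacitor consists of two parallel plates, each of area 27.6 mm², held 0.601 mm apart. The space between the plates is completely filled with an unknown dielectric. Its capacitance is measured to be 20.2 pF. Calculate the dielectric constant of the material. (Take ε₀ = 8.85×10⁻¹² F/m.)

A = 27.6 mm² = 2.76×10⁻⁵ m².
κ = Cd/(ε₀A) = 2.02×10⁻¹¹ × 6.01×10⁻⁴ / (8.85×10⁻¹² × 2.76×10⁻⁵) = 49.7.

κ ≈ 49.7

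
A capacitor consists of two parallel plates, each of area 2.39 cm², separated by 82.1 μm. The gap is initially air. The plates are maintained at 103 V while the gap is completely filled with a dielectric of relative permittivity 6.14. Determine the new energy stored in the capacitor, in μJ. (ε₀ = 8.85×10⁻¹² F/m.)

U ≈ 0.839 μJ

A = 2.39 cm² = 2.39×10⁻⁴ m².
Initially C₁ = ε₀A/d = 8.85×10⁻¹² × 2.39×10⁻⁴ / 8.21×10⁻⁵ = 2.58×10⁻¹¹ F.
U₁ = 1.37×10⁻⁷ J.
Battery connected ⇒ V is held fixed. C₂ = 6.14 C₁ and U = ½CV², so U₂/U₁ = C₂/C₁ = 6.14.
U₂ = 6.14 × 1.37×10⁻⁷ = 8.39×10⁻⁷ J.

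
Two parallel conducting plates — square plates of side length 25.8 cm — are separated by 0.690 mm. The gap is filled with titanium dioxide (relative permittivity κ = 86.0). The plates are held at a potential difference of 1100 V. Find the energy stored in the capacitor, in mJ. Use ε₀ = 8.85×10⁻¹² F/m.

A = (25.8 cm)² = 6.66×10⁻² m².
C = κε₀A/d = 86.0 × 8.85×10⁻¹² × 6.66×10⁻² / 6.90×10⁻⁴ = 7.34×10⁻⁸ F.
U = ½CV² = ½ × 7.34×10⁻⁸ × (1100)² = 4.44×10⁻² J.

44.4 mJ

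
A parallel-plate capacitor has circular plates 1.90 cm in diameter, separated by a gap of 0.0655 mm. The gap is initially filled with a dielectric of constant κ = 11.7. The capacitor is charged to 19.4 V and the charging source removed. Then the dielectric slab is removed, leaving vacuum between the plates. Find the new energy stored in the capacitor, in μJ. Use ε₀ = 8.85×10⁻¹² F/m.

A = π(1.90/2 cm)² = 2.84×10⁻⁴ m².
Initially C₁ = κε₀A/d = 11.7 × 8.85×10⁻¹² × 2.84×10⁻⁴ / 6.55×10⁻⁵ = 4.48×10⁻¹⁰ F.
U₁ = 8.43×10⁻⁸ J.
Isolated ⇒ Q is held fixed. C₂ = 0.0855 C₁ and U = Q²/(2C), so U₂/U₁ = C₁/C₂ = 11.7.
U₂ = 11.7 × 8.43×10⁻⁸ = 9.87×10⁻⁷ J.

0.987 μJ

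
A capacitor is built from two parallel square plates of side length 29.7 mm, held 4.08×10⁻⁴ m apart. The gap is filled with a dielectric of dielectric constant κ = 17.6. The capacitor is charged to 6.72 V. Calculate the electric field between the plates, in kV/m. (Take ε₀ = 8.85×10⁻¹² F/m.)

16.5 kV/m

E = V/d = 6.72 / 4.08×10⁻⁴ = 1.65×10⁴ V/m.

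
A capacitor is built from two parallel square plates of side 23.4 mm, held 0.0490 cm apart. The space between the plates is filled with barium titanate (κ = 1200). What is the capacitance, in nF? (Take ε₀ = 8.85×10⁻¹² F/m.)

C ≈ 11.9 nF

A = (23.4 mm)² = 5.48×10⁻⁴ m².
C = κε₀A/d = 1200 × 8.85×10⁻¹² × 5.48×10⁻⁴ / 4.90×10⁻⁴ = 1.19×10⁻⁸ F.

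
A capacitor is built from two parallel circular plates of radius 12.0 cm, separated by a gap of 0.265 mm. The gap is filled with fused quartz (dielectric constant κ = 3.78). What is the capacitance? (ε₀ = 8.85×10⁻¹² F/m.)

C ≈ 5.71 nF

A = π(12.0 cm)² = 4.52×10⁻² m².
C = κε₀A/d = 3.78 × 8.85×10⁻¹² × 4.52×10⁻² / 2.65×10⁻⁴ = 5.71×10⁻⁹ F.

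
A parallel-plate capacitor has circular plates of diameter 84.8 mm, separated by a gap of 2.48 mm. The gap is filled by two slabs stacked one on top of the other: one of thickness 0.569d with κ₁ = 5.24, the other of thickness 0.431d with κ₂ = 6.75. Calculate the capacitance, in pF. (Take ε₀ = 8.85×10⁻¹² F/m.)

117 pF

A = π(84.8/2 mm)² = 5.65×10⁻³ m².
Stacked slabs ⇒ two capacitors in series, each with the full plate area.
C₁ = κ₁ε₀A/d₁ = 5.24 × 8.85×10⁻¹² × 5.65×10⁻³ / 1.41×10⁻³ = 1.86×10⁻¹⁰ F.
C₂ = κ₂ε₀A/d₂ = 6.75 × 8.85×10⁻¹² × 5.65×10⁻³ / 1.07×10⁻³ = 3.16×10⁻¹⁰ F.
C = (1/C₁ + 1/C₂)⁻¹ = 1.17×10⁻¹⁰ F.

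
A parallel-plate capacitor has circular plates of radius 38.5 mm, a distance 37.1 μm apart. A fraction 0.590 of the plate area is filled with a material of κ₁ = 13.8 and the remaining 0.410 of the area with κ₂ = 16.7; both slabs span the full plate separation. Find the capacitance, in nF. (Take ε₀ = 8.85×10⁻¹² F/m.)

A = π(38.5 mm)² = 4.66×10⁻³ m².
Side-by-side slabs ⇒ two capacitors in parallel, each spanning the full gap.
C₁ = κ₁ε₀A₁/d = 13.8 × 8.85×10⁻¹² × 2.75×10⁻³ / 3.71×10⁻⁵ = 9.04×10⁻⁹ F.
C₂ = κ₂ε₀A₂/d = 16.7 × 8.85×10⁻¹² × 1.91×10⁻³ / 3.71×10⁻⁵ = 7.61×10⁻⁹ F.
C = C₁ + C₂ = 1.66×10⁻⁸ F.

C ≈ 16.6 nF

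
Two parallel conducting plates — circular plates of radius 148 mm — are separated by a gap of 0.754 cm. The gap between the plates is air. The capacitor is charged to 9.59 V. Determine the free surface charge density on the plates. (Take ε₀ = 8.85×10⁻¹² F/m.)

σ ≈ 11.3 nC/m²

A = π(148 mm)² = 6.88×10⁻² m².
C = ε₀A/d = 8.85×10⁻¹² × 6.88×10⁻² / 7.54×10⁻³ = 8.08×10⁻¹¹ F.
σ = Q/A = CV/A = 8.08×10⁻¹¹ × 9.59 / 6.88×10⁻² = 1.13×10⁻⁸ C/m².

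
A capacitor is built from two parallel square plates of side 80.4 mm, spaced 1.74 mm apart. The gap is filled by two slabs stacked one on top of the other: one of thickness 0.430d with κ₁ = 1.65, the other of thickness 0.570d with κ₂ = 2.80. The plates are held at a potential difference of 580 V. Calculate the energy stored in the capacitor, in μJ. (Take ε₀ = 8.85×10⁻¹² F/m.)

U ≈ 11.9 μJ

A = (80.4 mm)² = 6.46×10⁻³ m².
Stacked slabs ⇒ two capacitors in series, each with the full plate area.
C₁ = κ₁ε₀A/d₁ = 1.65 × 8.85×10⁻¹² × 6.46×10⁻³ / 7.48×10⁻⁴ = 1.26×10⁻¹⁰ F.
C₂ = κ₂ε₀A/d₂ = 2.80 × 8.85×10⁻¹² × 6.46×10⁻³ / 9.92×10⁻⁴ = 1.62×10⁻¹⁰ F.
C = (1/C₁ + 1/C₂)⁻¹ = 7.08×10⁻¹¹ F.
U = ½CV² = ½ × 7.08×10⁻¹¹ × (580)² = 1.19×10⁻⁵ J.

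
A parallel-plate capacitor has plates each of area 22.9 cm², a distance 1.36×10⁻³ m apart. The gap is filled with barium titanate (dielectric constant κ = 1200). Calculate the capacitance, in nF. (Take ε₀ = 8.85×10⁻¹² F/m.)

17.9 nF

A = 22.9 cm² = 2.29×10⁻³ m².
C = κε₀A/d = 1200 × 8.85×10⁻¹² × 2.29×10⁻³ / 1.36×10⁻³ = 1.79×10⁻⁸ F.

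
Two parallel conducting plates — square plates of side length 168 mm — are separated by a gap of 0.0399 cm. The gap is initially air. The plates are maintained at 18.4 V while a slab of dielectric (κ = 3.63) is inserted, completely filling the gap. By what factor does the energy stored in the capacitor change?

U₂/U₁ ≈ 3.63

Battery connected ⇒ V is held fixed.
C₂ = 3.63 C₁ and U = ½CV², so U₂/U₁ = C₂/C₁ = 3.63.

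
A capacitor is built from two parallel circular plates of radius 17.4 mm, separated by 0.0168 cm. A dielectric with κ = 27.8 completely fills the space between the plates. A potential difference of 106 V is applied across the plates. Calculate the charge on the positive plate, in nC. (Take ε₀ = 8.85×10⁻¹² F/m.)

Q ≈ 148 nC

A = π(17.4 mm)² = 9.51×10⁻⁴ m².
C = κε₀A/d = 27.8 × 8.85×10⁻¹² × 9.51×10⁻⁴ / 1.68×10⁻⁴ = 1.39×10⁻⁹ F.
Q = CV = 1.39×10⁻⁹ × 106 = 1.48×10⁻⁷ C.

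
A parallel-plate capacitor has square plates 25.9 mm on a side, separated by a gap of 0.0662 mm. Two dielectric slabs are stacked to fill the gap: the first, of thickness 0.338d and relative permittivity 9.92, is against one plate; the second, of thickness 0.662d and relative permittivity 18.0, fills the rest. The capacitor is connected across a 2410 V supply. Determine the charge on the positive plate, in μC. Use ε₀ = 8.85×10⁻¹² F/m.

A = (25.9 mm)² = 6.71×10⁻⁴ m².
Stacked slabs ⇒ two capacitors in series, each with the full plate area.
C₁ = κ₁ε₀A/d₁ = 9.92 × 8.85×10⁻¹² × 6.71×10⁻⁴ / 2.24×10⁻⁵ = 2.63×10⁻⁹ F.
C₂ = κ₂ε₀A/d₂ = 18.0 × 8.85×10⁻¹² × 6.71×10⁻⁴ / 4.38×10⁻⁵ = 2.44×10⁻⁹ F.
C = (1/C₁ + 1/C₂)⁻¹ = 1.27×10⁻⁹ F.
Q = CV = 1.27×10⁻⁹ × 2410 = 3.05×10⁻⁶ C.

Q ≈ 3.05 μC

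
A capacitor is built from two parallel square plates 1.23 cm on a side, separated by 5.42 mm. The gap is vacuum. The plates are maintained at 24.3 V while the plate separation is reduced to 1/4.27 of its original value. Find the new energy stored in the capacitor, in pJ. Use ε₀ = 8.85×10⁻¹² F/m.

311 pJ

A = (1.23 cm)² = 1.51×10⁻⁴ m².
Initially C₁ = ε₀A/d = 8.85×10⁻¹² × 1.51×10⁻⁴ / 5.42×10⁻³ = 2.47×10⁻¹³ F.
U₁ = 7.29×10⁻¹¹ J.
Battery connected ⇒ V is held fixed. C₂ = 4.27 C₁ and U = ½CV², so U₂/U₁ = C₂/C₁ = 4.27.
U₂ = 4.27 × 7.29×10⁻¹¹ = 3.11×10⁻¹⁰ J.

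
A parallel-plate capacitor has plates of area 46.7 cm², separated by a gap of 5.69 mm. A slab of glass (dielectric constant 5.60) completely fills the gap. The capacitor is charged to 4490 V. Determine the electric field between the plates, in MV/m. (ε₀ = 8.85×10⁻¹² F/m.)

E ≈ 0.789 MV/m

E = V/d = 4490 / 5.69×10⁻³ = 7.89×10⁵ V/m.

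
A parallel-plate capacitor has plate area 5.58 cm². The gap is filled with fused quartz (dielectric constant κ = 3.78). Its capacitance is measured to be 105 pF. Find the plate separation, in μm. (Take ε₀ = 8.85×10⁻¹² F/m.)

178 μm

A = 5.58 cm² = 5.58×10⁻⁴ m².
d = κε₀A/C = 3.78 × 8.85×10⁻¹² × 5.58×10⁻⁴ / 1.05×10⁻¹⁰ = 1.78×10⁻⁴ m.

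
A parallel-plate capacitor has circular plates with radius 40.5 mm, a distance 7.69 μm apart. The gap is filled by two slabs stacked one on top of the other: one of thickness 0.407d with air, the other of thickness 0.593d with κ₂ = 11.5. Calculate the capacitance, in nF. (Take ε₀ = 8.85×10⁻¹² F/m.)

A = π(40.5 mm)² = 5.15×10⁻³ m².
Stacked slabs ⇒ two capacitors in series, each with the full plate area.
C₁ = κ₁ε₀A/d₁ = 1.00 × 8.85×10⁻¹² × 5.15×10⁻³ / 3.13×10⁻⁶ = 1.46×10⁻⁸ F.
C₂ = κ₂ε₀A/d₂ = 11.5 × 8.85×10⁻¹² × 5.15×10⁻³ / 4.56×10⁻⁶ = 1.15×10⁻⁷ F.
C = (1/C₁ + 1/C₂)⁻¹ = 1.29×10⁻⁸ F.

C ≈ 12.9 nF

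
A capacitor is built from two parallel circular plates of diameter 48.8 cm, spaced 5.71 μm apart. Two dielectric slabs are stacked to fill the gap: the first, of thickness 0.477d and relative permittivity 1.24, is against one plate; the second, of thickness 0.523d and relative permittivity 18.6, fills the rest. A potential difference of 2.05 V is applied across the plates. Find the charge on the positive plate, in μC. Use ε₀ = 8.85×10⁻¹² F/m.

Q ≈ 1.44 μC

A = π(48.8/2 cm)² = 0.187 m².
Stacked slabs ⇒ two capacitors in series, each with the full plate area.
C₁ = κ₁ε₀A/d₁ = 1.24 × 8.85×10⁻¹² × 0.187 / 2.72×10⁻⁶ = 7.54×10⁻⁷ F.
C₂ = κ₂ε₀A/d₂ = 18.6 × 8.85×10⁻¹² × 0.187 / 2.99×10⁻⁶ = 1.03×10⁻⁵ F.
C = (1/C₁ + 1/C₂)⁻¹ = 7.02×10⁻⁷ F.
Q = CV = 7.02×10⁻⁷ × 2.05 = 1.44×10⁻⁶ C.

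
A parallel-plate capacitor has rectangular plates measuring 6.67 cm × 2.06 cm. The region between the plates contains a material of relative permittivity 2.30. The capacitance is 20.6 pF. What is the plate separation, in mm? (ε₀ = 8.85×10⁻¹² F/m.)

A = 6.67 × 2.06 cm² = 1.37×10⁻³ m².
d = κε₀A/C = 2.30 × 8.85×10⁻¹² × 1.37×10⁻³ / 2.06×10⁻¹¹ = 1.36×10⁻³ m.

1.36 mm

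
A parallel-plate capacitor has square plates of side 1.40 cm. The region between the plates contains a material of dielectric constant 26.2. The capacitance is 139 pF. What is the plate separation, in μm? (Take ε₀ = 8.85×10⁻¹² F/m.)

A = (1.40 cm)² = 1.96×10⁻⁴ m².
d = κε₀A/C = 26.2 × 8.85×10⁻¹² × 1.96×10⁻⁴ / 1.39×10⁻¹⁰ = 3.27×10⁻⁴ m.

327 μm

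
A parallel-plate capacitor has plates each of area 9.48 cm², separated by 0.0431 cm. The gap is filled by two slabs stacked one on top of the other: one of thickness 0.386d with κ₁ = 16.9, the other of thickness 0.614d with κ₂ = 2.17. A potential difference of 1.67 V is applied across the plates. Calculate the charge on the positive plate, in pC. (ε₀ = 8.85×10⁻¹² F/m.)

106 pC

A = 9.48 cm² = 9.48×10⁻⁴ m².
Stacked slabs ⇒ two capacitors in series, each with the full plate area.
C₁ = κ₁ε₀A/d₁ = 16.9 × 8.85×10⁻¹² × 9.48×10⁻⁴ / 1.66×10⁻⁴ = 8.52×10⁻¹⁰ F.
C₂ = κ₂ε₀A/d₂ = 2.17 × 8.85×10⁻¹² × 9.48×10⁻⁴ / 2.65×10⁻⁴ = 6.88×10⁻¹¹ F.
C = (1/C₁ + 1/C₂)⁻¹ = 6.37×10⁻¹¹ F.
Q = CV = 6.37×10⁻¹¹ × 1.67 = 1.06×10⁻¹⁰ C.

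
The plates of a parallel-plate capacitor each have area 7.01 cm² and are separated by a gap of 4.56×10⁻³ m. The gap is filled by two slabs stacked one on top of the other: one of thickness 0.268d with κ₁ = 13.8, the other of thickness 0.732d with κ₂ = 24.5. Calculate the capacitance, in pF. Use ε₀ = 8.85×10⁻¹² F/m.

A = 7.01 cm² = 7.01×10⁻⁴ m².
Stacked slabs ⇒ two capacitors in series, each with the full plate area.
C₁ = κ₁ε₀A/d₁ = 13.8 × 8.85×10⁻¹² × 7.01×10⁻⁴ / 1.22×10⁻³ = 7.01×10⁻¹¹ F.
C₂ = κ₂ε₀A/d₂ = 24.5 × 8.85×10⁻¹² × 7.01×10⁻⁴ / 3.34×10⁻³ = 4.55×10⁻¹¹ F.
C = (1/C₁ + 1/C₂)⁻¹ = 2.76×10⁻¹¹ F.

C ≈ 27.6 pF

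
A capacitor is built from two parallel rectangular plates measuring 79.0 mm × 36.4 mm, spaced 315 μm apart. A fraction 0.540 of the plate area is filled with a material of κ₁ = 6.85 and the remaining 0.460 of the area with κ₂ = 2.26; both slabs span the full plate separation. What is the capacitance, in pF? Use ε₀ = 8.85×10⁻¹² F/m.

A = 79.0 × 36.4 mm² = 2.88×10⁻³ m².
Side-by-side slabs ⇒ two capacitors in parallel, each spanning the full gap.
C₁ = κ₁ε₀A₁/d = 6.85 × 8.85×10⁻¹² × 1.55×10⁻³ / 3.15×10⁻⁴ = 2.99×10⁻¹⁰ F.
C₂ = κ₂ε₀A₂/d = 2.26 × 8.85×10⁻¹² × 1.32×10⁻³ / 3.15×10⁻⁴ = 8.40×10⁻¹¹ F.
C = C₁ + C₂ = 3.83×10⁻¹⁰ F.

383 pF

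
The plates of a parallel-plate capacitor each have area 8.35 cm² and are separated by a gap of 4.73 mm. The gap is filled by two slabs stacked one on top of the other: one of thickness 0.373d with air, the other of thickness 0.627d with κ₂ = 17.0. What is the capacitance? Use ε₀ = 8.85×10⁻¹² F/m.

C ≈ 3.81 pF

A = 8.35 cm² = 8.35×10⁻⁴ m².
Stacked slabs ⇒ two capacitors in series, each with the full plate area.
C₁ = κ₁ε₀A/d₁ = 1.00 × 8.85×10⁻¹² × 8.35×10⁻⁴ / 1.76×10⁻³ = 4.19×10⁻¹² F.
C₂ = κ₂ε₀A/d₂ = 17.0 × 8.85×10⁻¹² × 8.35×10⁻⁴ / 2.97×10⁻³ = 4.24×10⁻¹¹ F.
C = (1/C₁ + 1/C₂)⁻¹ = 3.81×10⁻¹² F.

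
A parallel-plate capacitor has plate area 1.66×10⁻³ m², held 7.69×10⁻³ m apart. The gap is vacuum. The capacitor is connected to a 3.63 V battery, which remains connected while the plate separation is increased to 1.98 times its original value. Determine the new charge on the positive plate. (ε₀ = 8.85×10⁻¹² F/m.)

Initially C₁ = ε₀A/d = 8.85×10⁻¹² × 1.66×10⁻³ / 7.69×10⁻³ = 1.91×10⁻¹² F.
Q₁ = 6.93×10⁻¹² C.
Battery connected ⇒ V is held fixed. C₂ = 0.505 C₁ and Q = CV, so Q₂/Q₁ = C₂/C₁ = 0.505.
Q₂ = 0.505 × 6.93×10⁻¹² = 3.50×10⁻¹² C.

3.50 pC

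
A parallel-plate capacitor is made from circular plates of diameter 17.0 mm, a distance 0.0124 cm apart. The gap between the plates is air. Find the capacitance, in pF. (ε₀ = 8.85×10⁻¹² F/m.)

C ≈ 16.2 pF

A = π(17.0/2 mm)² = 2.27×10⁻⁴ m².
C = ε₀A/d = 8.85×10⁻¹² × 2.27×10⁻⁴ / 1.24×10⁻⁴ = 1.62×10⁻¹¹ F.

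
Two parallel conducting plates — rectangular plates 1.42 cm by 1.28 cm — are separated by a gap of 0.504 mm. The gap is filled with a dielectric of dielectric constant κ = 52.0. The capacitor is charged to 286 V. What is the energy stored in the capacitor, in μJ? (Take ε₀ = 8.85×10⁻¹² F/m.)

A = 1.42 × 1.28 cm² = 1.82×10⁻⁴ m².
C = κε₀A/d = 52.0 × 8.85×10⁻¹² × 1.82×10⁻⁴ / 5.04×10⁻⁴ = 1.66×10⁻¹⁰ F.
U = ½CV² = ½ × 1.66×10⁻¹⁰ × (286)² = 6.79×10⁻⁶ J.

6.79 μJ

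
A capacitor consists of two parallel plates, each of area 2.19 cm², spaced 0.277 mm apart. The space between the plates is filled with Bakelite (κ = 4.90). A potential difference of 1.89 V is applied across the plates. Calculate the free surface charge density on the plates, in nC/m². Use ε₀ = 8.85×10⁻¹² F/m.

296 nC/m²

A = 2.19 cm² = 2.19×10⁻⁴ m².
C = κε₀A/d = 4.90 × 8.85×10⁻¹² × 2.19×10⁻⁴ / 2.77×10⁻⁴ = 3.43×10⁻¹¹ F.
σ = Q/A = CV/A = 3.43×10⁻¹¹ × 1.89 / 2.19×10⁻⁴ = 2.96×10⁻⁷ C/m².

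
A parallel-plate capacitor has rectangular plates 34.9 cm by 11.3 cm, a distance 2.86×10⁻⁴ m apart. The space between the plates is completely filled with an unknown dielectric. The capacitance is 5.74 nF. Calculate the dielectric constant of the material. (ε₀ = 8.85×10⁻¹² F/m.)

κ ≈ 4.70

A = 34.9 × 11.3 cm² = 3.94×10⁻² m².
κ = Cd/(ε₀A) = 5.74×10⁻⁹ × 2.86×10⁻⁴ / (8.85×10⁻¹² × 3.94×10⁻²) = 4.70.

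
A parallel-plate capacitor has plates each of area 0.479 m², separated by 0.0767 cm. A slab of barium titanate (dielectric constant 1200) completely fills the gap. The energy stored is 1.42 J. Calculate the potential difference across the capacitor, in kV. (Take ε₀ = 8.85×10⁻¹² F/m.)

C = κε₀A/d = 1200 × 8.85×10⁻¹² × 0.479 / 7.67×10⁻⁴ = 6.63×10⁻⁶ F.
V = √(2U/C) = √(2 × 1.42 / 6.63×10⁻⁶) = 6.54×10² V.

0.654 kV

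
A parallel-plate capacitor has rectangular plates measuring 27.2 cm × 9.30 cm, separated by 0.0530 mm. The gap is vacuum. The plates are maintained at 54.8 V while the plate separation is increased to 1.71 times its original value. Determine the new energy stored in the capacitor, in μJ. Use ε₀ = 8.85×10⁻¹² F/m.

A = 27.2 × 9.30 cm² = 2.53×10⁻² m².
Initially C₁ = ε₀A/d = 8.85×10⁻¹² × 2.53×10⁻² / 5.30×10⁻⁵ = 4.22×10⁻⁹ F.
U₁ = 6.34×10⁻⁶ J.
Battery connected ⇒ V is held fixed. C₂ = 0.585 C₁ and U = ½CV², so U₂/U₁ = C₂/C₁ = 0.585.
U₂ = 0.585 × 6.34×10⁻⁶ = 3.71×10⁻⁶ J.

3.71 μJ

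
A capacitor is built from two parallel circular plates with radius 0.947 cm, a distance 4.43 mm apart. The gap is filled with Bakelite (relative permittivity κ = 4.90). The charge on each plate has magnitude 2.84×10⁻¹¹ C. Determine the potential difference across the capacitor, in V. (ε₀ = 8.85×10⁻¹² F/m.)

10.3 V

A = π(0.947 cm)² = 2.82×10⁻⁴ m².
C = κε₀A/d = 4.90 × 8.85×10⁻¹² × 2.82×10⁻⁴ / 4.43×10⁻³ = 2.76×10⁻¹² F.
V = Q/C = 2.84×10⁻¹¹ / 2.76×10⁻¹² = 10.3 V.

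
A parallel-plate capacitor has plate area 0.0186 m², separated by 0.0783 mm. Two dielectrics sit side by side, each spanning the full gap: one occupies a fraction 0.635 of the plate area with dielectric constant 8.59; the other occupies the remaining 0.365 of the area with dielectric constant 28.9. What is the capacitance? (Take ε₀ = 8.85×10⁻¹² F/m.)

33.6 nF

Side-by-side slabs ⇒ two capacitors in parallel, each spanning the full gap.
C₁ = κ₁ε₀A₁/d = 8.59 × 8.85×10⁻¹² × 1.18×10⁻² / 7.83×10⁻⁵ = 1.15×10⁻⁸ F.
C₂ = κ₂ε₀A₂/d = 28.9 × 8.85×10⁻¹² × 6.79×10⁻³ / 7.83×10⁻⁵ = 2.22×10⁻⁸ F.
C = C₁ + C₂ = 3.36×10⁻⁸ F.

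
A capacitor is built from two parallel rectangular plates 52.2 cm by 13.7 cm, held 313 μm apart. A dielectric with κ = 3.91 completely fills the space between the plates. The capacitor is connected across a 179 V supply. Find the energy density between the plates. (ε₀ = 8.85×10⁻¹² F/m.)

E = V/d = 179 / 3.13×10⁻⁴ = 5.72×10⁵ V/m.
u = ½κε₀E² = ½ × 3.91 × 8.85×10⁻¹² × (5.72×10⁵)² = 5.66 J/m³.

u ≈ 5.66 J/m³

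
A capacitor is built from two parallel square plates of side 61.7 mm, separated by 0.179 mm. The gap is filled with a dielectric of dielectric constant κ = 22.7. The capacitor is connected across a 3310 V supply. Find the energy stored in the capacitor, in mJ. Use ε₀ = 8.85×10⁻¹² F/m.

U ≈ 23.4 mJ

A = (61.7 mm)² = 3.81×10⁻³ m².
C = κε₀A/d = 22.7 × 8.85×10⁻¹² × 3.81×10⁻³ / 1.79×10⁻⁴ = 4.27×10⁻⁹ F.
U = ½CV² = ½ × 4.27×10⁻⁹ × (3310)² = 2.34×10⁻² J.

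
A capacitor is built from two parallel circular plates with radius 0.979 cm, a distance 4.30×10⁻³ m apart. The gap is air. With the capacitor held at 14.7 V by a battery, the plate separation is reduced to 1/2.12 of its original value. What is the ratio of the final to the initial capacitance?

2.12

C = ε₀A/d scales as 1/d, so C₂/C₁ = d₁/d₂ = 2.12.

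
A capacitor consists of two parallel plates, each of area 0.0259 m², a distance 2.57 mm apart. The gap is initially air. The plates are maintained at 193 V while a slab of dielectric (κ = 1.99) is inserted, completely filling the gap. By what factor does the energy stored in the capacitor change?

Battery connected ⇒ V is held fixed.
C₂ = 1.99 C₁ and U = ½CV², so U₂/U₁ = C₂/C₁ = 1.99.

U₂/U₁ ≈ 1.99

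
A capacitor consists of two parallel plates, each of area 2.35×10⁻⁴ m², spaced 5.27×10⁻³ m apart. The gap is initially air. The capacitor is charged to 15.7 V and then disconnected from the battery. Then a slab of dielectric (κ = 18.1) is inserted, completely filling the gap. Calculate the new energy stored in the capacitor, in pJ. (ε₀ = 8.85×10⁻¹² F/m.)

Initially C₁ = ε₀A/d = 8.85×10⁻¹² × 2.35×10⁻⁴ / 5.27×10⁻³ = 3.95×10⁻¹³ F.
U₁ = 4.86×10⁻¹¹ J.
Isolated ⇒ Q is held fixed. C₂ = 18.1 C₁ and U = Q²/(2C), so U₂/U₁ = C₁/C₂ = 0.0552.
U₂ = 0.0552 × 4.86×10⁻¹¹ = 2.69×10⁻¹² J.

2.69 pJ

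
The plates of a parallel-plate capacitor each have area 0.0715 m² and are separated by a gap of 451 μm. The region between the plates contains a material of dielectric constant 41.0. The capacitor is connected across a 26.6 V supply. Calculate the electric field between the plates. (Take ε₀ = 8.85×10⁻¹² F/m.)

E ≈ 59.0 V/mm

E = V/d = 26.6 / 4.51×10⁻⁴ = 5.90×10⁴ V/m.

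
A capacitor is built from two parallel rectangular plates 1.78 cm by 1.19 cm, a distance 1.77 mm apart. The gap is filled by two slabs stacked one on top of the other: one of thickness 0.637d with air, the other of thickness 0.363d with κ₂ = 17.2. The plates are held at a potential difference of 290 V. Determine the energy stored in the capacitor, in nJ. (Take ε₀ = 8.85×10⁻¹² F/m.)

A = 1.78 × 1.19 cm² = 2.12×10⁻⁴ m².
Stacked slabs ⇒ two capacitors in series, each with the full plate area.
C₁ = κ₁ε₀A/d₁ = 1.00 × 8.85×10⁻¹² × 2.12×10⁻⁴ / 1.13×10⁻³ = 1.66×10⁻¹² F.
C₂ = κ₂ε₀A/d₂ = 17.2 × 8.85×10⁻¹² × 2.12×10⁻⁴ / 6.43×10⁻⁴ = 5.02×10⁻¹¹ F.
C = (1/C₁ + 1/C₂)⁻¹ = 1.61×10⁻¹² F.
U = ½CV² = ½ × 1.61×10⁻¹² × (290)² = 6.77×10⁻⁸ J.

U ≈ 67.7 nJ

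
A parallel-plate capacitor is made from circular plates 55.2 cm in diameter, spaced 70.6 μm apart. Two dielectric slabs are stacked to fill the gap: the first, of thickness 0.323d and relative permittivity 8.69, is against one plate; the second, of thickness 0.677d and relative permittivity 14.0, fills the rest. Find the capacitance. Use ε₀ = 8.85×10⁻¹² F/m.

351 nF

A = π(55.2/2 cm)² = 0.239 m².
Stacked slabs ⇒ two capacitors in series, each with the full plate area.
C₁ = κ₁ε₀A/d₁ = 8.69 × 8.85×10⁻¹² × 0.239 / 2.28×10⁻⁵ = 8.07×10⁻⁷ F.
C₂ = κ₂ε₀A/d₂ = 14.0 × 8.85×10⁻¹² × 0.239 / 4.78×10⁻⁵ = 6.20×10⁻⁷ F.
C = (1/C₁ + 1/C₂)⁻¹ = 3.51×10⁻⁷ F.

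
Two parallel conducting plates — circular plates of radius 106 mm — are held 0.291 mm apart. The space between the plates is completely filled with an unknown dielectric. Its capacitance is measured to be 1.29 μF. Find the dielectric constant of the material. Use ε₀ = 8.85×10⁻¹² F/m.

1202

A = π(106 mm)² = 3.53×10⁻² m².
κ = Cd/(ε₀A) = 1.29×10⁻⁶ × 2.91×10⁻⁴ / (8.85×10⁻¹² × 3.53×10⁻²) = 1202.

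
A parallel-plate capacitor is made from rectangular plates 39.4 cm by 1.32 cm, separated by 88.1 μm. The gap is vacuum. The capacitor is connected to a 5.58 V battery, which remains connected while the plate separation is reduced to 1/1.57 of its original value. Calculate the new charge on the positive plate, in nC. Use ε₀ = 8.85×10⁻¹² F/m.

4.58 nC

A = 39.4 × 1.32 cm² = 5.20×10⁻³ m².
Initially C₁ = ε₀A/d = 8.85×10⁻¹² × 5.20×10⁻³ / 8.81×10⁻⁵ = 5.22×10⁻¹⁰ F.
Q₁ = 2.92×10⁻⁹ C.
Battery connected ⇒ V is held fixed. C₂ = 1.57 C₁ and Q = CV, so Q₂/Q₁ = C₂/C₁ = 1.57.
Q₂ = 1.57 × 2.92×10⁻⁹ = 4.58×10⁻⁹ C.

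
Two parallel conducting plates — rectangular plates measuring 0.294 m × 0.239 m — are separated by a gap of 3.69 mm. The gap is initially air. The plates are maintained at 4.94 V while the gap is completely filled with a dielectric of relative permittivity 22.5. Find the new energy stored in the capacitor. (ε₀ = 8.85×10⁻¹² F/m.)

A = 0.294 × 0.239 m² = 7.03×10⁻² m².
Initially C₁ = ε₀A/d = 8.85×10⁻¹² × 7.03×10⁻² / 3.69×10⁻³ = 1.69×10⁻¹⁰ F.
U₁ = 2.06×10⁻⁹ J.
Battery connected ⇒ V is held fixed. C₂ = 22.5 C₁ and U = ½CV², so U₂/U₁ = C₂/C₁ = 22.5.
U₂ = 22.5 × 2.06×10⁻⁹ = 4.63×10⁻⁸ J.

U ≈ 46.3 nJ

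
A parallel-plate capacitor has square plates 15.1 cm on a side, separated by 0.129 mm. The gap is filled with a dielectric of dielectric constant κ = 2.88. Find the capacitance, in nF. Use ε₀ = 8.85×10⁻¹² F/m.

A = (15.1 cm)² = 2.28×10⁻² m².
C = κε₀A/d = 2.88 × 8.85×10⁻¹² × 2.28×10⁻² / 1.29×10⁻⁴ = 4.51×10⁻⁹ F.

4.51 nF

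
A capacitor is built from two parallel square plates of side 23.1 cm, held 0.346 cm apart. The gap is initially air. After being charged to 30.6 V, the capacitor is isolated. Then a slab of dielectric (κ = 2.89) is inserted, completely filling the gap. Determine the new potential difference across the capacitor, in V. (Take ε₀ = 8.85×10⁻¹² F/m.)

V ≈ 10.6 V

A = (23.1 cm)² = 5.34×10⁻² m².
Initially C₁ = ε₀A/d = 8.85×10⁻¹² × 5.34×10⁻² / 3.46×10⁻³ = 1.36×10⁻¹⁰ F.
V₁ = 30.6 V.
Isolated ⇒ Q is held fixed. C₂ = 2.89 C₁ and V = Q/C, so V₂/V₁ = C₁/C₂ = 0.346.
V₂ = 0.346 × 30.6 = 10.6 V.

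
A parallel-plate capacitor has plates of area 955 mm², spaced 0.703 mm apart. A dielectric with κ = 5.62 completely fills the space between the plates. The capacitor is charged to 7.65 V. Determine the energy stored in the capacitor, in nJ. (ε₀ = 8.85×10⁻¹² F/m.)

1.98 nJ

A = 955 mm² = 9.55×10⁻⁴ m².
C = κε₀A/d = 5.62 × 8.85×10⁻¹² × 9.55×10⁻⁴ / 7.03×10⁻⁴ = 6.76×10⁻¹¹ F.
U = ½CV² = ½ × 6.76×10⁻¹¹ × (7.65)² = 1.98×10⁻⁹ J.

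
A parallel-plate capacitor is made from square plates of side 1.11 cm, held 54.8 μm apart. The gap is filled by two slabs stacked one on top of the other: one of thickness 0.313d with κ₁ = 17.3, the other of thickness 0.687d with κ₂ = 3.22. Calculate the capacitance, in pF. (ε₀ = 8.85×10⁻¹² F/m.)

A = (1.11 cm)² = 1.23×10⁻⁴ m².
Stacked slabs ⇒ two capacitors in series, each with the full plate area.
C₁ = κ₁ε₀A/d₁ = 17.3 × 8.85×10⁻¹² × 1.23×10⁻⁴ / 1.72×10⁻⁵ = 1.10×10⁻⁹ F.
C₂ = κ₂ε₀A/d₂ = 3.22 × 8.85×10⁻¹² × 1.23×10⁻⁴ / 3.76×10⁻⁵ = 9.33×10⁻¹¹ F.
C = (1/C₁ + 1/C₂)⁻¹ = 8.60×10⁻¹¹ F.

86.0 pF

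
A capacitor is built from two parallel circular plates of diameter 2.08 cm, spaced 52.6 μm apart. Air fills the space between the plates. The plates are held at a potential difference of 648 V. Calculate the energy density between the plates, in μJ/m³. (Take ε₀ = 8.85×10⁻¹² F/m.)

E = V/d = 648 / 5.26×10⁻⁵ = 1.23×10⁷ V/m.
u = ½ε₀E² = ½ × 8.85×10⁻¹² × (1.23×10⁷)² = 6.72×10² J/m³.

u ≈ 6.72×10⁸ μJ/m³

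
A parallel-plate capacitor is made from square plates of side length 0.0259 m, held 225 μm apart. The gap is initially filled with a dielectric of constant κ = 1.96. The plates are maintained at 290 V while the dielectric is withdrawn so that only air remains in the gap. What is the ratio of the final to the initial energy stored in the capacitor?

Battery connected ⇒ V is held fixed.
C₂ = 0.510 C₁ and U = ½CV², so U₂/U₁ = C₂/C₁ = 0.510.

0.510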